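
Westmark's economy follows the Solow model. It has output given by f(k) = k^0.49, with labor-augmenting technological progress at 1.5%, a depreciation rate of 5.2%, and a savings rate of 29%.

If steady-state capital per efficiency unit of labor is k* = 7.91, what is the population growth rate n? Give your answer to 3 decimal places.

n ≈ 0.034

In steady state, investment equals break-even investment: s·k^α = (n + g + δ)·k.
So s / (n + g + δ) = (k*)^(1−α) = 7.91^0.51 = 2.8712.
Therefore n + g + δ = s / 2.8712 = 0.29 / 2.8712 = 0.1010, so n = 0.1010 − 0.067 = 0.0340.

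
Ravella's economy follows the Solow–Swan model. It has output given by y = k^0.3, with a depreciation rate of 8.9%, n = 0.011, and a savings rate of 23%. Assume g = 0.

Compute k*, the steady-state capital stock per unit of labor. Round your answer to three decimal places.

k* ≈ 3.287

In steady state, investment equals break-even investment: s·k^α = (n + δ)·k.
Rearranging, k^(1−α) = s / (n + δ).
k^0.7 = 0.23 / (0.011 + 0.089) = 0.23 / 0.100 = 2.3000
k* = 2.3000^(1/0.7) ≈ 3.2867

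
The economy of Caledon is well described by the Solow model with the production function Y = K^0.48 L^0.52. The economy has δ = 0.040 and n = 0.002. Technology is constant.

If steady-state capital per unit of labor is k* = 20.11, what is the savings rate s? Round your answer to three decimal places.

s ≈ 0.200

In steady state, investment equals break-even investment: s·k^α = (n + δ)·k.
So s / (n + δ) = (k*)^(1−α) = 20.11^0.52 = 4.7618.
Therefore s = 4.7618 × (n + δ) = 4.7618 × 0.042 = 0.2000.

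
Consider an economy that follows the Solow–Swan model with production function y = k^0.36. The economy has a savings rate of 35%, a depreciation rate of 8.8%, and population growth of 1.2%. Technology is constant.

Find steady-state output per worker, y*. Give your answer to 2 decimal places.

y* = 2.02

In steady state, investment equals break-even investment: s·k^α = (n + δ)·k.
Rearranging, k^(1−α) = s / (n + δ).
k^0.64 = 0.35 / (0.012 + 0.088) = 0.35 / 0.100 = 3.5000
k* = 3.5000^(1/0.64) ≈ 7.0812
y* = (k*)^α = 7.0812^0.36 ≈ 2.0232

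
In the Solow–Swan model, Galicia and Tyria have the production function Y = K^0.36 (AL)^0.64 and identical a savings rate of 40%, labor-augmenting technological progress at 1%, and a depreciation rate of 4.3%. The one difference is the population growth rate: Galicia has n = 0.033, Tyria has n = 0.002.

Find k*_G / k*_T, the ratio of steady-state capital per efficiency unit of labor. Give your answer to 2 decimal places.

Steady-state k* = [s/(n + g + δ)]^(1/(1−α)), so the ratio is [ (s_G/(n + g + δ)_G) / (s_T/(n + g + δ)_T) ]^1.5625.
s_G/(n + g + δ)_G = 0.40/0.086 = 4.6512; s_T/(n + g + δ)_T = 0.40/0.055 = 7.2727.
Ratio = (4.6512/7.2727)^1.5625 = 0.6395^1.5625 ≈ 0.4973

k*_G / k*_T ≈ 0.50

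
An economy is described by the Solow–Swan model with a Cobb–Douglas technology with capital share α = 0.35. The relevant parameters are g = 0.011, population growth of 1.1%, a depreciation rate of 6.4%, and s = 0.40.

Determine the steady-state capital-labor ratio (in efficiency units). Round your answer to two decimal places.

k* = 10.64

Steady state requires s·f(k) = (n + g + δ)·k, i.e. s·k^α = (n + g + δ)·k.
Rearranging, k^(1−α) = s / (n + g + δ).
k^0.65 = 0.40 / (0.011 + 0.011 + 0.064) = 0.40 / 0.086 = 4.6512
k* = 4.6512^(1/0.65) ≈ 10.6420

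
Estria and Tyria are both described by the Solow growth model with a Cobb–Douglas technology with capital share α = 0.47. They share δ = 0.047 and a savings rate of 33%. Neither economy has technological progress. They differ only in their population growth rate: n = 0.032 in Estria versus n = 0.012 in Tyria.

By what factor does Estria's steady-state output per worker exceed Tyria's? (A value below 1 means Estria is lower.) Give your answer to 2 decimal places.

ratio ≈ 0.77

Steady-state y* = [s/(n + δ)]^(α/(1−α)), so the ratio is [ (s_E/(n + δ)_E) / (s_T/(n + δ)_T) ]^0.8868.
s_E/(n + δ)_E = 0.33/0.079 = 4.1772; s_T/(n + δ)_T = 0.33/0.059 = 5.5932.
Ratio = (4.1772/5.5932)^0.8868 = 0.7468^0.8868 ≈ 0.7719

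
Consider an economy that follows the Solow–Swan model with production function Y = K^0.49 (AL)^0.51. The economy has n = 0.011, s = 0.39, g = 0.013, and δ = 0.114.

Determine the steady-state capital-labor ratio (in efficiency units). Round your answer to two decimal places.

At the steady state, Δk = 0, so s·k^α = (n + g + δ)·k.
Dividing both sides by k: k^(1−α) = s / (n + g + δ).
k^0.51 = 0.39 / (0.011 + 0.013 + 0.114) = 0.39 / 0.138 = 2.8261
k* = 2.8261^(1/0.51) ≈ 7.6680

k* ≈ 7.67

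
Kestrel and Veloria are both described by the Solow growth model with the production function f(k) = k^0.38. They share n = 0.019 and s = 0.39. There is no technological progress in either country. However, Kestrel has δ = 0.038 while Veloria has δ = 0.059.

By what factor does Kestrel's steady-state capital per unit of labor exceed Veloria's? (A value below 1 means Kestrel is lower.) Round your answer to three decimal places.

ratio ≈ 1.658

Steady-state k* = [s/(n + δ)]^(1/(1−α)), so the ratio is [ (s_K/(n + δ)_K) / (s_V/(n + δ)_V) ]^1.6129.
s_K/(n + δ)_K = 0.39/0.057 = 6.8421; s_V/(n + δ)_V = 0.39/0.078 = 5.0000.
Ratio = (6.8421/5.0000)^1.6129 = 1.3684^1.6129 ≈ 1.6584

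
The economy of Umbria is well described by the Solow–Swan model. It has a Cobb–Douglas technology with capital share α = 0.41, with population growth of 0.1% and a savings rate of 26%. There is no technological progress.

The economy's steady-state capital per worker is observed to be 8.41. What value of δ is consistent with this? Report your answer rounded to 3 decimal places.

δ ≈ 0.073

Steady state requires s·f(k) = (n + δ)·k, i.e. s·k^α = (n + δ)·k.
So s / (n + δ) = (k*)^(1−α) = 8.41^0.59 = 3.5126.
Therefore n + δ = s / 3.5126 = 0.26 / 3.5126 = 0.0740, so δ = 0.0740 − 0.001 = 0.0730.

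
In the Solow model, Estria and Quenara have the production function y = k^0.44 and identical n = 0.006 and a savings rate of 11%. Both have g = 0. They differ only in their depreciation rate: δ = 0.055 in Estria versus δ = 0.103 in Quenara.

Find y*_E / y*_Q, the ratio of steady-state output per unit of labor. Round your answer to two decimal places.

y*_E / y*_Q ≈ 1.58

Steady-state y* = [s/(n + δ)]^(α/(1−α)), so the ratio is [ (s_E/(n + δ)_E) / (s_Q/(n + δ)_Q) ]^0.7857.
s_E/(n + δ)_E = 0.11/0.061 = 1.8033; s_Q/(n + δ)_Q = 0.11/0.109 = 1.0092.
Ratio = (1.8033/1.0092)^0.7857 = 1.7869^0.7857 ≈ 1.5779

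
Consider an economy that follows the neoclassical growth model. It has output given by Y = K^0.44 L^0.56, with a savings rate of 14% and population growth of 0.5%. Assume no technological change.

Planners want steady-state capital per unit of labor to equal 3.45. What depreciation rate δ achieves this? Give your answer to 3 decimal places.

δ ≈ 0.065

In steady state, investment equals break-even investment: s·k^α = (n + δ)·k.
So s / (n + δ) = (k*)^(1−α) = 3.45^0.56 = 2.0007.
Therefore n + δ = s / 2.0007 = 0.14 / 2.0007 = 0.0700, so δ = 0.0700 − 0.005 = 0.0650.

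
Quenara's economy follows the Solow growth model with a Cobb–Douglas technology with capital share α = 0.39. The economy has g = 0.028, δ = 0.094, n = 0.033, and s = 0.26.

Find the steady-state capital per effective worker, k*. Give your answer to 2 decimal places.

k* = 2.33

In steady state, investment equals break-even investment: s·k^α = (n + g + δ)·k.
Rearranging, k^(1−α) = s / (n + g + δ).
k^0.61 = 0.26 / (0.033 + 0.028 + 0.094) = 0.26 / 0.155 = 1.6774
k* = 1.6774^(1/0.61) ≈ 2.3348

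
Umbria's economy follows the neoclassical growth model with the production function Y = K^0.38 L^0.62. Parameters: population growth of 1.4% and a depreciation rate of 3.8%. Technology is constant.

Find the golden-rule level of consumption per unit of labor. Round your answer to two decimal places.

At the golden rule, f'(k) = n + δ, so α·k^(α−1) = n + δ and k_gold = (α/(n + δ))^(1/(1−α)).
k_gold = (0.38/0.052)^(1/0.62) = 7.3077^1.6129 ≈ 24.7282
c_gold = f(k_gold) − (n + δ)·k_gold = 3.3839 − 0.052×24.7282 ≈ 2.0980

c_gold ≈ 2.10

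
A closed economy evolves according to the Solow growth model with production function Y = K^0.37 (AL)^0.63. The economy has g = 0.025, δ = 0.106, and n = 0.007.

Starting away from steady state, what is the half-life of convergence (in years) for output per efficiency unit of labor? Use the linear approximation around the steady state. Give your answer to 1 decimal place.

half-life ≈ 8.0 years

Near the steady state the convergence rate is λ = (1 − α)(n + g + δ).
λ = (1 − 0.37) × 0.138 = 0.63 × 0.138 = 0.08694
Half-life = ln 2 / λ = 0.6931 / 0.08694 ≈ 7.97 years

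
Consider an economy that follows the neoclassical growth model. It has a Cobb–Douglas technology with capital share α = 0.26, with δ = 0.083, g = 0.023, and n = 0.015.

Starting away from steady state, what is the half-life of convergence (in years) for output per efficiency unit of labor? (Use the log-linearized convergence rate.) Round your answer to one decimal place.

about 7.7 years

Near the steady state the convergence rate is λ = (1 − α)(n + g + δ).
λ = (1 − 0.26) × 0.121 = 0.74 × 0.121 = 0.08954
Half-life = ln 2 / λ = 0.6931 / 0.08954 ≈ 7.74 years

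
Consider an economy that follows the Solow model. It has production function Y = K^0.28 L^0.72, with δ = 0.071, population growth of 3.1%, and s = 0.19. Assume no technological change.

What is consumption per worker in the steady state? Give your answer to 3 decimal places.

c* = 1.032

Steady state requires s·f(k) = (n + δ)·k, i.e. s·k^α = (n + δ)·k.
Dividing both sides by k: k^(1−α) = s / (n + δ).
k^0.72 = 0.19 / (0.031 + 0.071) = 0.19 / 0.102 = 1.8627
k* = 1.8627^(1/0.72) ≈ 2.3725
y* = (k*)^α = 2.3725^0.28 ≈ 1.2737
c* = (1 − s)·y* = (1 − 0.19) × 1.2737 ≈ 1.0317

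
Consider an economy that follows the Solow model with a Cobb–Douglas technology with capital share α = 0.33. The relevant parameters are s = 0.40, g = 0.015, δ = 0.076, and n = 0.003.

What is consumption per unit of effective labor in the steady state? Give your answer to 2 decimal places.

c* ≈ 1.22

At the steady state, Δk = 0, so s·k^α = (n + g + δ)·k.
Dividing both sides by k: k^(1−α) = s / (n + g + δ).
k^0.67 = 0.40 / (0.003 + 0.015 + 0.076) = 0.40 / 0.094 = 4.2553
k* = 4.2553^(1/0.67) ≈ 8.6836
y* = (k*)^α = 8.6836^0.33 ≈ 2.0407
c* = (1 − s)·y* = (1 − 0.40) × 2.0407 ≈ 1.2244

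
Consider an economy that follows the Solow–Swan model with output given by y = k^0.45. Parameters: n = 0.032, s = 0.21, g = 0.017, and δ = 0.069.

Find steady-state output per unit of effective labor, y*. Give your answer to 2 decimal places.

y* ≈ 1.60

In steady state, investment equals break-even investment: s·k^α = (n + g + δ)·k.
Dividing both sides by k: k^(1−α) = s / (n + g + δ).
k^0.55 = 0.21 / (0.032 + 0.017 + 0.069) = 0.21 / 0.118 = 1.7797
k* = 1.7797^(1/0.55) ≈ 2.8522
y* = (k*)^α = 2.8522^0.45 ≈ 1.6026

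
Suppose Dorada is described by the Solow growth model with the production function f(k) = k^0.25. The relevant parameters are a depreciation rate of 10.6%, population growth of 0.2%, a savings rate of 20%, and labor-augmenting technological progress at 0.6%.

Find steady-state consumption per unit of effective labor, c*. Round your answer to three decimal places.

c* ≈ 0.965

Steady state requires s·f(k) = (n + g + δ)·k, i.e. s·k^α = (n + g + δ)·k.
Dividing both sides by k: k^(1−α) = s / (n + g + δ).
k^0.75 = 0.20 / (0.002 + 0.006 + 0.106) = 0.20 / 0.114 = 1.7544
k* = 1.7544^(1/0.75) ≈ 2.1159
y* = (k*)^α = 2.1159^0.25 ≈ 1.2061
c* = (1 − s)·y* = (1 − 0.20) × 1.2061 ≈ 0.9649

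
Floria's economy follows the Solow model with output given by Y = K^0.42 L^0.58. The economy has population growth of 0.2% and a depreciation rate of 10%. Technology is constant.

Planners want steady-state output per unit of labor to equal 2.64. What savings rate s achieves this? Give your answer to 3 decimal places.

s ≈ 0.390

In steady state, investment equals break-even investment: s·k^α = (n + δ)·k.
Since y* = [s/(n + δ)]^(α/(1−α)), we have s/(n + δ) = (y*)^((1−α)/α) = 2.64^1.381 = 3.8215.
Therefore s = 3.8215 × (n + δ) = 3.8215 × 0.102 = 0.3898.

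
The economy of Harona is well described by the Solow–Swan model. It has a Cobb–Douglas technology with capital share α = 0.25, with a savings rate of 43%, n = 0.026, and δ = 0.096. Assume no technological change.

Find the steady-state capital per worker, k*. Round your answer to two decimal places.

k* ≈ 5.36

In steady state, investment equals break-even investment: s·k^α = (n + δ)·k.
Rearranging, k^(1−α) = s / (n + δ).
k^0.75 = 0.43 / (0.026 + 0.096) = 0.43 / 0.122 = 3.5246
k* = 3.5246^(1/0.75) ≈ 5.3639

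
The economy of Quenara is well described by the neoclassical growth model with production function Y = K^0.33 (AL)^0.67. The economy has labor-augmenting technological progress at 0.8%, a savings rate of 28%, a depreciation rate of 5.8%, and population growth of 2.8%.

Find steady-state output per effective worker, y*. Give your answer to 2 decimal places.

At the steady state, Δk = 0, so s·k^α = (n + g + δ)·k.
Dividing both sides by k: k^(1−α) = s / (n + g + δ).
k^0.67 = 0.28 / (0.028 + 0.008 + 0.058) = 0.28 / 0.094 = 2.9787
k* = 2.9787^(1/0.67) ≈ 5.0992
y* = (k*)^α = 5.0992^0.33 ≈ 1.7119

y* = 1.71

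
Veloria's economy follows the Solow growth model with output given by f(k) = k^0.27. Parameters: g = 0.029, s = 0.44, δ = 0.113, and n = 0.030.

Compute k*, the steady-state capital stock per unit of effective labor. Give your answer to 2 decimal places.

k* = 3.62

Steady state requires s·f(k) = (n + g + δ)·k, i.e. s·k^α = (n + g + δ)·k.
Dividing both sides by k: k^(1−α) = s / (n + g + δ).
k^0.73 = 0.44 / (0.030 + 0.029 + 0.113) = 0.44 / 0.172 = 2.5581
k* = 2.5581^(1/0.73) ≈ 3.6207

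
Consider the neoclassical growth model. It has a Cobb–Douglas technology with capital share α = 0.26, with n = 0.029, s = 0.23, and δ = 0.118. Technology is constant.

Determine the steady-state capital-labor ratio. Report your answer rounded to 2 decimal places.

k* ≈ 1.83

At the steady state, Δk = 0, so s·k^α = (n + δ)·k.
Dividing both sides by k: k^(1−α) = s / (n + δ).
k^0.74 = 0.23 / (0.029 + 0.118) = 0.23 / 0.147 = 1.5646
k* = 1.5646^(1/0.74) ≈ 1.8311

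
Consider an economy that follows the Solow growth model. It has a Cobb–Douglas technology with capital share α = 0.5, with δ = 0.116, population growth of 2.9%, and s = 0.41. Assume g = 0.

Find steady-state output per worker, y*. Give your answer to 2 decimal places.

Steady state requires s·f(k) = (n + δ)·k, i.e. s·k^α = (n + δ)·k.
Dividing both sides by k: k^(1−α) = s / (n + δ).
k^0.5 = 0.41 / (0.029 + 0.116) = 0.41 / 0.145 = 2.8276
k* = 2.8276^(1/0.5) ≈ 7.9953
y* = (k*)^α = 7.9953^0.5 ≈ 2.8276

y* ≈ 2.83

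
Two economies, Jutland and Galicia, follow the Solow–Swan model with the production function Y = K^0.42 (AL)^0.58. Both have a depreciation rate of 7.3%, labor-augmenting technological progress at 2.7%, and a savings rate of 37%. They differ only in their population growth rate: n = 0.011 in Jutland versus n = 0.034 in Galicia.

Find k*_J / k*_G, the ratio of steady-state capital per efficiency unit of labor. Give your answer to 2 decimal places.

Steady-state k* = [s/(n + g + δ)]^(1/(1−α)), so the ratio is [ (s_J/(n + g + δ)_J) / (s_G/(n + g + δ)_G) ]^1.7241.
s_J/(n + g + δ)_J = 0.37/0.111 = 3.3333; s_G/(n + g + δ)_G = 0.37/0.134 = 2.7612.
Ratio = (3.3333/2.7612)^1.7241 = 1.2072^1.7241 ≈ 1.3836

k*_J / k*_G ≈ 1.38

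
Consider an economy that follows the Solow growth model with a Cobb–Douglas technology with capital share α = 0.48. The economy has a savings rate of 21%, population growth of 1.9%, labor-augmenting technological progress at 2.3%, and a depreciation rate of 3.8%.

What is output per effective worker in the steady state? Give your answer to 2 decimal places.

y* = 2.44

Steady state requires s·f(k) = (n + g + δ)·k, i.e. s·k^α = (n + g + δ)·k.
Rearranging, k^(1−α) = s / (n + g + δ).
k^0.52 = 0.21 / (0.019 + 0.023 + 0.038) = 0.21 / 0.080 = 2.6250
k* = 2.6250^(1/0.52) ≈ 6.3976
y* = (k*)^α = 6.3976^0.48 ≈ 2.4372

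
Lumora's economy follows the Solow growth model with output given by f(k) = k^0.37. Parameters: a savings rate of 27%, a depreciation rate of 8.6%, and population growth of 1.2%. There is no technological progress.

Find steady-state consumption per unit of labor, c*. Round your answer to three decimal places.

c* ≈ 1.324

Steady state requires s·f(k) = (n + δ)·k, i.e. s·k^α = (n + δ)·k.
Dividing both sides by k: k^(1−α) = s / (n + δ).
k^0.63 = 0.27 / (0.012 + 0.086) = 0.27 / 0.098 = 2.7551
k* = 2.7551^(1/0.63) ≈ 4.9961
y* = (k*)^α = 4.9961^0.37 ≈ 1.8134
c* = (1 − s)·y* = (1 − 0.27) × 1.8134 ≈ 1.3238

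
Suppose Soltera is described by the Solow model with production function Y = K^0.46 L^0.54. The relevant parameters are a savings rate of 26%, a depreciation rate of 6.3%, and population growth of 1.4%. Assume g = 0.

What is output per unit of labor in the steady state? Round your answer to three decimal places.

In steady state, investment equals break-even investment: s·k^α = (n + δ)·k.
Dividing both sides by k: k^(1−α) = s / (n + δ).
k^0.54 = 0.26 / (0.014 + 0.063) = 0.26 / 0.077 = 3.3766
k* = 3.3766^(1/0.54) ≈ 9.5206
y* = (k*)^α = 9.5206^0.46 ≈ 2.8196

y* = 2.820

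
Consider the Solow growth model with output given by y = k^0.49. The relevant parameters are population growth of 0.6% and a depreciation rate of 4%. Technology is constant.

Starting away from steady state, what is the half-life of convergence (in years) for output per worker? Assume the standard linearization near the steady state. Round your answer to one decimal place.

about 29.5 years

Near the steady state the convergence rate is λ = (1 − α)(n + δ).
λ = (1 − 0.49) × 0.046 = 0.51 × 0.046 = 0.02346
Half-life = ln 2 / λ = 0.6931 / 0.02346 ≈ 29.54 years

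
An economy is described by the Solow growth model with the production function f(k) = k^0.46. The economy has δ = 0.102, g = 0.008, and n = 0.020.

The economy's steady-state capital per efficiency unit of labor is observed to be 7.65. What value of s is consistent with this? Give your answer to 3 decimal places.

Steady state requires s·f(k) = (n + g + δ)·k, i.e. s·k^α = (n + g + δ)·k.
So s / (n + g + δ) = (k*)^(1−α) = 7.65^0.54 = 3.0004.
Therefore s = 3.0004 × (n + g + δ) = 3.0004 × 0.130 = 0.3901.

s ≈ 0.390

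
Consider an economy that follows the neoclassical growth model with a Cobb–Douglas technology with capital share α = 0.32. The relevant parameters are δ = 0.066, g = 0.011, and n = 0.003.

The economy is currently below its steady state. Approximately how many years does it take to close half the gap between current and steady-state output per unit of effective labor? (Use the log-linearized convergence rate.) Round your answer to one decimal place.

Near the steady state the convergence rate is λ = (1 − α)(n + g + δ).
λ = (1 − 0.32) × 0.080 = 0.68 × 0.080 = 0.0544
Half-life = ln 2 / λ = 0.6931 / 0.0544 ≈ 12.74 years

half-life ≈ 12.7 years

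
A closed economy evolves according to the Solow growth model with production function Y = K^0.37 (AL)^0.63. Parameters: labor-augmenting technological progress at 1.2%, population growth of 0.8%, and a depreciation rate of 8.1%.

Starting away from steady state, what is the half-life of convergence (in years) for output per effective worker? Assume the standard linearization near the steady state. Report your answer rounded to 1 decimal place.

Near the steady state the convergence rate is λ = (1 − α)(n + g + δ).
λ = (1 − 0.37) × 0.101 = 0.63 × 0.101 = 0.06363
Half-life = ln 2 / λ = 0.6931 / 0.06363 ≈ 10.89 years

half-life ≈ 10.9 years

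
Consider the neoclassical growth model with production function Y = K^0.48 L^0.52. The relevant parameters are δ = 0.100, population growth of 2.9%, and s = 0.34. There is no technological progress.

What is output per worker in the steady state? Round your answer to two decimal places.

y* ≈ 2.45

In steady state, investment equals break-even investment: s·k^α = (n + δ)·k.
Dividing both sides by k: k^(1−α) = s / (n + δ).
k^0.52 = 0.34 / (0.029 + 0.100) = 0.34 / 0.129 = 2.6357
k* = 2.6357^(1/0.52) ≈ 6.4479
y* = (k*)^α = 6.4479^0.48 ≈ 2.4464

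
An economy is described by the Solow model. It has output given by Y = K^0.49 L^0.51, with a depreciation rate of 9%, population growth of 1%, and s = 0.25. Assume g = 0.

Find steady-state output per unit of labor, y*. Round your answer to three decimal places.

y* ≈ 2.412

In steady state, investment equals break-even investment: s·k^α = (n + δ)·k.
Dividing both sides by k: k^(1−α) = s / (n + δ).
k^0.51 = 0.25 / (0.010 + 0.090) = 0.25 / 0.100 = 2.5000
k* = 2.5000^(1/0.51) ≈ 6.0294
y* = (k*)^α = 6.0294^0.49 ≈ 2.4118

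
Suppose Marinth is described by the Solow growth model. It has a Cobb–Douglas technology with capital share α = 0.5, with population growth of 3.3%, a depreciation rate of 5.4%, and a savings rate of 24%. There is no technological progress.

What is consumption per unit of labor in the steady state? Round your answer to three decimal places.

Steady state requires s·f(k) = (n + δ)·k, i.e. s·k^α = (n + δ)·k.
Rearranging, k^(1−α) = s / (n + δ).
k^0.5 = 0.24 / (0.033 + 0.054) = 0.24 / 0.087 = 2.7586
k* = 2.7586^(1/0.5) ≈ 7.6099
y* = (k*)^α = 7.6099^0.5 ≈ 2.7586
c* = (1 − s)·y* = (1 − 0.24) × 2.7586 ≈ 2.0965

c* = 2.097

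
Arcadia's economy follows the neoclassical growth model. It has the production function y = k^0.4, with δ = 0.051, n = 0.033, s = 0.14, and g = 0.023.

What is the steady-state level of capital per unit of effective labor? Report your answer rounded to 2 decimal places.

k* = 1.57

Steady state requires s·f(k) = (n + g + δ)·k, i.e. s·k^α = (n + g + δ)·k.
Rearranging, k^(1−α) = s / (n + g + δ).
k^0.6 = 0.14 / (0.033 + 0.023 + 0.051) = 0.14 / 0.107 = 1.3084
k* = 1.3084^(1/0.6) ≈ 1.5652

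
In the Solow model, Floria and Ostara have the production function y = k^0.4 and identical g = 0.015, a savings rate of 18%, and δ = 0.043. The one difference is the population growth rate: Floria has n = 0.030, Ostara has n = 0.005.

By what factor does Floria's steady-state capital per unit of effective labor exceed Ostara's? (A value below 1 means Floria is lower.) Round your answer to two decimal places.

Steady-state k* = [s/(n + g + δ)]^(1/(1−α)), so the ratio is [ (s_F/(n + g + δ)_F) / (s_O/(n + g + δ)_O) ]^1.6667.
s_F/(n + g + δ)_F = 0.18/0.088 = 2.0455; s_O/(n + g + δ)_O = 0.18/0.063 = 2.8571.
Ratio = (2.0455/2.8571)^1.6667 = 0.7159^1.6667 ≈ 0.5729

k*_F / k*_O ≈ 0.57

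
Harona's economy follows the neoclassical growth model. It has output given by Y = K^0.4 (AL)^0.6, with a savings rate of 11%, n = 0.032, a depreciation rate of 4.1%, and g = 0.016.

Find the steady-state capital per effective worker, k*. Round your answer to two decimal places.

k* ≈ 1.42

At the steady state, Δk = 0, so s·k^α = (n + g + δ)·k.
Dividing both sides by k: k^(1−α) = s / (n + g + δ).
k^0.6 = 0.11 / (0.032 + 0.016 + 0.041) = 0.11 / 0.089 = 1.2360
k* = 1.2360^(1/0.6) ≈ 1.4235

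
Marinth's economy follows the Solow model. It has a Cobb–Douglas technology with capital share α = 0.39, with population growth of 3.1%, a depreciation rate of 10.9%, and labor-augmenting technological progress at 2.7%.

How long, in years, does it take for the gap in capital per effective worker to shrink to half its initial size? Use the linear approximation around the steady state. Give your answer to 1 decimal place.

Near the steady state the convergence rate is λ = (1 − α)(n + g + δ).
λ = (1 − 0.39) × 0.167 = 0.61 × 0.167 = 0.10187
Half-life = ln 2 / λ = 0.6931 / 0.10187 ≈ 6.80 years

t_½ ≈ 6.8 years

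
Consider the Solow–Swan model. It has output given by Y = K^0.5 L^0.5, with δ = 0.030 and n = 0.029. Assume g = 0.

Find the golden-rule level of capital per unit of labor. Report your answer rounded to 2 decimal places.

k_gold ≈ 71.82

The golden rule sets f'(k) = n + δ, i.e. α·k^(α−1) = n + δ.
So k^(1−α) = α / (n + δ) = 0.5 / 0.059 = 8.4746.
k_gold = 8.4746^(1/0.5) ≈ 71.8188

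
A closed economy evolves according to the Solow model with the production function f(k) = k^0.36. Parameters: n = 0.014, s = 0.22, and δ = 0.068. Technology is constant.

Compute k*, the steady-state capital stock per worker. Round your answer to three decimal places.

At the steady state, Δk = 0, so s·k^α = (n + δ)·k.
Dividing both sides by k: k^(1−α) = s / (n + δ).
k^0.64 = 0.22 / (0.014 + 0.068) = 0.22 / 0.082 = 2.6829
k* = 2.6829^(1/0.64) ≈ 4.6741

k* ≈ 4.674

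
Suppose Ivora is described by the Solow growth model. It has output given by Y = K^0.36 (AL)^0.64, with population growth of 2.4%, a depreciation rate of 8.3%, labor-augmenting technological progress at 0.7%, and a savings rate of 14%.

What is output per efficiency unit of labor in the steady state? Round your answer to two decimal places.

Steady state requires s·f(k) = (n + g + δ)·k, i.e. s·k^α = (n + g + δ)·k.
Rearranging, k^(1−α) = s / (n + g + δ).
k^0.64 = 0.14 / (0.024 + 0.007 + 0.083) = 0.14 / 0.114 = 1.2281
k* = 1.2281^(1/0.64) ≈ 1.3786
y* = (k*)^α = 1.3786^0.36 ≈ 1.1225

y* ≈ 1.12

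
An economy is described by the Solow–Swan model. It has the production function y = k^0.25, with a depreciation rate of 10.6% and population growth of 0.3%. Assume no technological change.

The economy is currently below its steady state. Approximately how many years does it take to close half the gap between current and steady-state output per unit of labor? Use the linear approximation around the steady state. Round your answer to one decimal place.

Near the steady state the convergence rate is λ = (1 − α)(n + δ).
λ = (1 − 0.25) × 0.109 = 0.75 × 0.109 = 0.08175
Half-life = ln 2 / λ = 0.6931 / 0.08175 ≈ 8.48 years

half-life ≈ 8.5 years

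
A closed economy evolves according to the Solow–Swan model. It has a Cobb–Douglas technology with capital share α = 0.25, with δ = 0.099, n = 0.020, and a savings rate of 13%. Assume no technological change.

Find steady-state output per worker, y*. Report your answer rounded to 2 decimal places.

At the steady state, Δk = 0, so s·k^α = (n + δ)·k.
Dividing both sides by k: k^(1−α) = s / (n + δ).
k^0.75 = 0.13 / (0.020 + 0.099) = 0.13 / 0.119 = 1.0924
k* = 1.0924^(1/0.75) ≈ 1.1251
y* = (k*)^α = 1.1251^0.25 ≈ 1.0299

y* = 1.03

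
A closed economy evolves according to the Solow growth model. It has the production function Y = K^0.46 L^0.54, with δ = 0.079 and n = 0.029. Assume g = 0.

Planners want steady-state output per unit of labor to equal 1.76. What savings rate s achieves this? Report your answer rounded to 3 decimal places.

s ≈ 0.210

In steady state, investment equals break-even investment: s·k^α = (n + δ)·k.
Since y* = [s/(n + δ)]^(α/(1−α)), we have s/(n + δ) = (y*)^((1−α)/α) = 1.76^1.1739 = 1.9418.
Therefore s = 1.9418 × (n + δ) = 1.9418 × 0.108 = 0.2097.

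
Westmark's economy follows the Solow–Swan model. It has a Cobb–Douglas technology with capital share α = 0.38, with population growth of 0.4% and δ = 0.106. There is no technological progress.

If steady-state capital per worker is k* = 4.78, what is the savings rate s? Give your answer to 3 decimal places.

s ≈ 0.290

In steady state, investment equals break-even investment: s·k^α = (n + δ)·k.
So s / (n + δ) = (k*)^(1−α) = 4.78^0.62 = 2.6378.
Therefore s = 2.6378 × (n + δ) = 2.6378 × 0.110 = 0.2902.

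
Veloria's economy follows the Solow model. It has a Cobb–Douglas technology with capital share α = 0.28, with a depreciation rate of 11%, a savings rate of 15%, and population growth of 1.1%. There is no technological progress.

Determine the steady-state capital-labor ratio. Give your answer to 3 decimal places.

k* = 1.348

Steady state requires s·f(k) = (n + δ)·k, i.e. s·k^α = (n + δ)·k.
Rearranging, k^(1−α) = s / (n + δ).
k^0.72 = 0.15 / (0.011 + 0.110) = 0.15 / 0.121 = 1.2397
k* = 1.2397^(1/0.72) ≈ 1.3477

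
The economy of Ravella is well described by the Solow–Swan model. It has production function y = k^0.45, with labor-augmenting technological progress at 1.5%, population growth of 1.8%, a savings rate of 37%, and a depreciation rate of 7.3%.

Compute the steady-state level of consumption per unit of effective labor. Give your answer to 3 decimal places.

c* ≈ 1.752

Steady state requires s·f(k) = (n + g + δ)·k, i.e. s·k^α = (n + g + δ)·k.
Dividing both sides by k: k^(1−α) = s / (n + g + δ).
k^0.55 = 0.37 / (0.018 + 0.015 + 0.073) = 0.37 / 0.106 = 3.4906
k* = 3.4906^(1/0.55) ≈ 9.7071
y* = (k*)^α = 9.7071^0.45 ≈ 2.7809
c* = (1 − s)·y* = (1 − 0.37) × 2.7809 ≈ 1.7520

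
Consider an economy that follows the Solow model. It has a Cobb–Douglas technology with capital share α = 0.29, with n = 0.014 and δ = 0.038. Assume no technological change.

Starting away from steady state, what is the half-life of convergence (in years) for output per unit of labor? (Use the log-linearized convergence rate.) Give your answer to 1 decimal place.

t_½ ≈ 18.8 years

Near the steady state the convergence rate is λ = (1 − α)(n + δ).
λ = (1 − 0.29) × 0.052 = 0.71 × 0.052 = 0.03692
Half-life = ln 2 / λ = 0.6931 / 0.03692 ≈ 18.77 years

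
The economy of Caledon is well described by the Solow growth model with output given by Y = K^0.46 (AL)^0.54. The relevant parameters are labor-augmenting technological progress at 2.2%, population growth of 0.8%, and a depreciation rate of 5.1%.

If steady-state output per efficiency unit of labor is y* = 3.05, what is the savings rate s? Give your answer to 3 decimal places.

s ≈ 0.300

In steady state, investment equals break-even investment: s·k^α = (n + g + δ)·k.
Since y* = [s/(n + g + δ)]^(α/(1−α)), we have s/(n + g + δ) = (y*)^((1−α)/α) = 3.05^1.1739 = 3.7027.
Therefore s = 3.7027 × (n + g + δ) = 3.7027 × 0.081 = 0.2999.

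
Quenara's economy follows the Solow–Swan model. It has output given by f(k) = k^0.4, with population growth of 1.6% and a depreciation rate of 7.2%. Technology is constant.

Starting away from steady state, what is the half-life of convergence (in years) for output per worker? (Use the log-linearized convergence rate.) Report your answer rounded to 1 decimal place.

t_½ ≈ 13.1 years

Near the steady state the convergence rate is λ = (1 − α)(n + δ).
λ = (1 − 0.4) × 0.088 = 0.6 × 0.088 = 0.0528
Half-life = ln 2 / λ = 0.6931 / 0.0528 ≈ 13.13 years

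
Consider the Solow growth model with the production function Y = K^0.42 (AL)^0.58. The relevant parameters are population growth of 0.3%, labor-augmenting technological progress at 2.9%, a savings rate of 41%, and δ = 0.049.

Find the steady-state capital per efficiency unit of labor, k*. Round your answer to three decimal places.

k* ≈ 16.380

Steady state requires s·f(k) = (n + g + δ)·k, i.e. s·k^α = (n + g + δ)·k.
Dividing both sides by k: k^(1−α) = s / (n + g + δ).
k^0.58 = 0.41 / (0.003 + 0.029 + 0.049) = 0.41 / 0.081 = 5.0617
k* = 5.0617^(1/0.58) ≈ 16.3796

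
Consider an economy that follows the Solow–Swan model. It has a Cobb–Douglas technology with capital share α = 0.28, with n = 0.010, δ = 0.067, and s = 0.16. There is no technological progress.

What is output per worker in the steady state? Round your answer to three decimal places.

At the steady state, Δk = 0, so s·k^α = (n + δ)·k.
Rearranging, k^(1−α) = s / (n + δ).
k^0.72 = 0.16 / (0.010 + 0.067) = 0.16 / 0.077 = 2.0779
k* = 2.0779^(1/0.72) ≈ 2.7615
y* = (k*)^α = 2.7615^0.28 ≈ 1.3290

y* ≈ 1.329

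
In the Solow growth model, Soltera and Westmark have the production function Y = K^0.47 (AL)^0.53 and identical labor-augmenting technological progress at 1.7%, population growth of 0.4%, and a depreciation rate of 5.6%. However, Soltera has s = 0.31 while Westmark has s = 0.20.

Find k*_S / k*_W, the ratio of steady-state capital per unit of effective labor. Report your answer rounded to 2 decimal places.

ratio ≈ 2.29

Steady-state k* = [s/(n + g + δ)]^(1/(1−α)), so the ratio is [ (s_S/(n + g + δ)_S) / (s_W/(n + g + δ)_W) ]^1.8868.
s_S/(n + g + δ)_S = 0.31/0.077 = 4.0260; s_W/(n + g + δ)_W = 0.20/0.077 = 2.5974.
Ratio = (4.0260/2.5974)^1.8868 = 1.5500^1.8868 ≈ 2.2862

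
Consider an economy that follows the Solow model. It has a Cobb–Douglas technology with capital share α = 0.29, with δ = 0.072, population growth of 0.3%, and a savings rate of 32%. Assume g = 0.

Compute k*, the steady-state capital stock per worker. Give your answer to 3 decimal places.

At the steady state, Δk = 0, so s·k^α = (n + δ)·k.
Dividing both sides by k: k^(1−α) = s / (n + δ).
k^0.71 = 0.32 / (0.003 + 0.072) = 0.32 / 0.075 = 4.2667
k* = 4.2667^(1/0.71) ≈ 7.7171

k* = 7.717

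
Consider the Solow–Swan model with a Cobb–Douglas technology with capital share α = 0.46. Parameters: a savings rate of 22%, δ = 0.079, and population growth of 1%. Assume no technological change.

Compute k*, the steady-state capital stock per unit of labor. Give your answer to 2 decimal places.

k* = 5.34

In steady state, investment equals break-even investment: s·k^α = (n + δ)·k.
Rearranging, k^(1−α) = s / (n + δ).
k^0.54 = 0.22 / (0.010 + 0.079) = 0.22 / 0.089 = 2.4719
k* = 2.4719^(1/0.54) ≈ 5.3436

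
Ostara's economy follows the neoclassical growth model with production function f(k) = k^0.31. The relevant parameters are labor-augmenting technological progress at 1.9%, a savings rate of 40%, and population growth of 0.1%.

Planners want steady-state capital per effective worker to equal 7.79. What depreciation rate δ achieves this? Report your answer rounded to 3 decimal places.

Steady state requires s·f(k) = (n + g + δ)·k, i.e. s·k^α = (n + g + δ)·k.
So s / (n + g + δ) = (k*)^(1−α) = 7.79^0.69 = 4.1225.
Therefore n + g + δ = s / 4.1225 = 0.40 / 4.1225 = 0.0970, so δ = 0.0970 − 0.020 = 0.0770.

δ ≈ 0.077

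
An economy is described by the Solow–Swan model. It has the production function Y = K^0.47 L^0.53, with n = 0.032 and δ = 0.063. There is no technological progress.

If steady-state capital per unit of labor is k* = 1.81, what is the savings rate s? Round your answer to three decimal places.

s ≈ 0.130

At the steady state, Δk = 0, so s·k^α = (n + δ)·k.
So s / (n + δ) = (k*)^(1−α) = 1.81^0.53 = 1.3695.
Therefore s = 1.3695 × (n + δ) = 1.3695 × 0.095 = 0.1301.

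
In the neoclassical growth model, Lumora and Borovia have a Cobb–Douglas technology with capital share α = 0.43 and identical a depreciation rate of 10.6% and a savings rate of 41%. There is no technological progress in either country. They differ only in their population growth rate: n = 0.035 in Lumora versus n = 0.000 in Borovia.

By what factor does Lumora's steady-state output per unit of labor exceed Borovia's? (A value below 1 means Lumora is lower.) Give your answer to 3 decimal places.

Steady-state y* = [s/(n + δ)]^(α/(1−α)), so the ratio is [ (s_L/(n + δ)_L) / (s_B/(n + δ)_B) ]^0.7544.
s_L/(n + δ)_L = 0.41/0.141 = 2.9078; s_B/(n + δ)_B = 0.41/0.106 = 3.8679.
Ratio = (2.9078/3.8679)^0.7544 = 0.7518^0.7544 ≈ 0.8064

ratio ≈ 0.806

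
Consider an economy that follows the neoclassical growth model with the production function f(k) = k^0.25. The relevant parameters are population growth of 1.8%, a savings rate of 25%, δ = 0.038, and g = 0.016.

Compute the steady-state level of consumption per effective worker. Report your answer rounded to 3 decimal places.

Steady state requires s·f(k) = (n + g + δ)·k, i.e. s·k^α = (n + g + δ)·k.
Rearranging, k^(1−α) = s / (n + g + δ).
k^0.75 = 0.25 / (0.018 + 0.016 + 0.038) = 0.25 / 0.072 = 3.4722
k* = 3.4722^(1/0.75) ≈ 5.2578
y* = (k*)^α = 5.2578^0.25 ≈ 1.5143
c* = (1 − s)·y* = (1 − 0.25) × 1.5143 ≈ 1.1357

c* = 1.136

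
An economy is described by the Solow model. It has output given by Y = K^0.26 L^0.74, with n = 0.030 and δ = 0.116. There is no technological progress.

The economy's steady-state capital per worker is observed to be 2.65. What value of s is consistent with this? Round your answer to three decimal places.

s ≈ 0.300

At the steady state, Δk = 0, so s·k^α = (n + δ)·k.
So s / (n + δ) = (k*)^(1−α) = 2.65^0.74 = 2.0568.
Therefore s = 2.0568 × (n + δ) = 2.0568 × 0.146 = 0.3003.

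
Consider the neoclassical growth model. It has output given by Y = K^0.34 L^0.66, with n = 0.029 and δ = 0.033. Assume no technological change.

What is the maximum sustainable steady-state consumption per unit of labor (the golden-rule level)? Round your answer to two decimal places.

c_gold ≈ 1.59

At the golden rule, f'(k) = n + δ, so α·k^(α−1) = n + δ and k_gold = (α/(n + δ))^(1/(1−α)).
k_gold = (0.34/0.062)^(1/0.66) = 5.4839^1.5152 ≈ 13.1786
c_gold = f(k_gold) − (n + δ)·k_gold = 2.4030 − 0.062×13.1786 ≈ 1.5859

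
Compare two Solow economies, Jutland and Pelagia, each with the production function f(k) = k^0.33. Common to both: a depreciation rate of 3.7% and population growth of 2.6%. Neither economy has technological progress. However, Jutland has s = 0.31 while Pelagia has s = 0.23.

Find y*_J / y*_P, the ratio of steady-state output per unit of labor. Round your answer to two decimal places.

ratio ≈ 1.16

Steady-state y* = [s/(n + δ)]^(α/(1−α)), so the ratio is [ (s_J/(n + δ)_J) / (s_P/(n + δ)_P) ]^0.4925.
s_J/(n + δ)_J = 0.31/0.063 = 4.9206; s_P/(n + δ)_P = 0.23/0.063 = 3.6508.
Ratio = (4.9206/3.6508)^0.4925 = 1.3478^0.4925 ≈ 1.1584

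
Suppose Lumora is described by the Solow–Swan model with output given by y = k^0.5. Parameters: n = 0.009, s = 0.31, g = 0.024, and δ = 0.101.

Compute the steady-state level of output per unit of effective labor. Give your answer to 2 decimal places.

y* ≈ 2.31

In steady state, investment equals break-even investment: s·k^α = (n + g + δ)·k.
Dividing both sides by k: k^(1−α) = s / (n + g + δ).
k^0.5 = 0.31 / (0.009 + 0.024 + 0.101) = 0.31 / 0.134 = 2.3134
k* = 2.3134^(1/0.5) ≈ 5.3518
y* = (k*)^α = 5.3518^0.5 ≈ 2.3134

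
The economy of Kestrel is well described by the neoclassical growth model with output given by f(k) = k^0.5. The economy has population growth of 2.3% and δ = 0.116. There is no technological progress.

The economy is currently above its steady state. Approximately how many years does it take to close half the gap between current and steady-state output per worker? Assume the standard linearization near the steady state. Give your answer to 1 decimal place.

about 10.0 years

Near the steady state the convergence rate is λ = (1 − α)(n + δ).
λ = (1 − 0.5) × 0.139 = 0.5 × 0.139 = 0.0695
Half-life = ln 2 / λ = 0.6931 / 0.0695 ≈ 9.97 years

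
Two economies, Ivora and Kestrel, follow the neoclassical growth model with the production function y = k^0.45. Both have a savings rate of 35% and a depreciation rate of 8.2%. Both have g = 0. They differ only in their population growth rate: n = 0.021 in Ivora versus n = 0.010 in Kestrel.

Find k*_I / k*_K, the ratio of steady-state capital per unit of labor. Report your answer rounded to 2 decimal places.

Steady-state k* = [s/(n + δ)]^(1/(1−α)), so the ratio is [ (s_I/(n + δ)_I) / (s_K/(n + δ)_K) ]^1.8182.
s_I/(n + δ)_I = 0.35/0.103 = 3.3981; s_K/(n + δ)_K = 0.35/0.092 = 3.8043.
Ratio = (3.3981/3.8043)^1.8182 = 0.8932^1.8182 ≈ 0.8144

ratio ≈ 0.81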